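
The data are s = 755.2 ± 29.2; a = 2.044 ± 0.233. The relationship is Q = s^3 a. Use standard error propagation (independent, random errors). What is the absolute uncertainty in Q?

Since Q is a product/quotient, work with relative uncertainties:
  (3·δs/s)² = (3×0.0387)² = 0.0135;  (1·δa/a)² = (1×0.114)² = 0.0130
δQ/Q = √(0.0264) = 0.163
Q = 8.804e+08, so δQ = 0.163 × 8.804e+08 = 1.43e+08.

1.43e+08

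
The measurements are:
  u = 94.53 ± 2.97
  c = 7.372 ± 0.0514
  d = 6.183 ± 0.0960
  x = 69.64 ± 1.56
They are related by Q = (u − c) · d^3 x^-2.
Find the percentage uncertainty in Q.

Let w = u − c = 87.16. δw = √(δu² + δc²) = √(8.82 + 0.00264) = 2.97, so δw/w = 0.0341.
Q is then a monomial in w, d, x:
δQ/Q = √((δw/w)² + (3·δd/d)² + (-2·δx/x)²) = √(0.00116 + 0.00217 + 0.00201) = 0.0731

7.31%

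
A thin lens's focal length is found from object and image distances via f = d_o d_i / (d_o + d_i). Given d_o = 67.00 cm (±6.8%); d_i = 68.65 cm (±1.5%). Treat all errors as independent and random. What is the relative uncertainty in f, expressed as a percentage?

3.52%

∂f/∂d_o = (d_i/(d_o+d_i))² = 0.256;  ∂f/∂d_i = (d_o/(d_o+d_i))² = 0.244
δf = √((∂f/∂d_o · δd_o)² + (∂f/∂d_i · δd_i)²) = √(1.36 + 0.0631) = 1.19 cm
f = 33.91 cm, so δf/f = 1.19/33.91 = 0.0352.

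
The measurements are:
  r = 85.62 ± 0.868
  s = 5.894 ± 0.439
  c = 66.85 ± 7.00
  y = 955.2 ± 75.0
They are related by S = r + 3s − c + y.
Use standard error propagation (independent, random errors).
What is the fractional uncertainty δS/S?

0.0760

Each term contributes (cᵢ δxᵢ)² to (δS)²:
  (δr)² = 0.753;  (3·δs)² = 1.73;  (δc)² = 49.0;  (δy)² = 5620
δS = √(5680) = 75.3
S = 991.7, so δS/S = 75.3/991.7 = 0.0760.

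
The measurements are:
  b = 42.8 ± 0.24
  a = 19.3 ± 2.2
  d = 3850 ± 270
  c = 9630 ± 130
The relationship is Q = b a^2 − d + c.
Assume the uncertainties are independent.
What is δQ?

Let p = b·a^2 = 15900. δp/p = √((1·δb/b)² + (2·δa/a)²) = √(3.14e-05 + 0.0520) = 0.228, so δp = 3640.
Q = p − d + c: δQ = √(δp² + δd² + δc²) = √(1.32e+07 + 72900 + 16900) = 3650

3650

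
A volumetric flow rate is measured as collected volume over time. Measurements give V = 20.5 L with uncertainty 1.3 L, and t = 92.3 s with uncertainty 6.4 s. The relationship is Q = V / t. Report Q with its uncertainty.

Relative error in a monomial: (δQ/Q)² = Σ (nᵢ · δxᵢ/xᵢ)².
  (1·δV/V)² = (1×0.0634)² = 0.00402;  (-1·δt/t)² = (-1×0.0693)² = 0.00481
δQ/Q = √(0.00883) = 0.0940
Q = 0.222 L/s, so δQ = 0.0940 × 0.222 = 0.0209 L/s.

0.222 ± 0.0209 L/s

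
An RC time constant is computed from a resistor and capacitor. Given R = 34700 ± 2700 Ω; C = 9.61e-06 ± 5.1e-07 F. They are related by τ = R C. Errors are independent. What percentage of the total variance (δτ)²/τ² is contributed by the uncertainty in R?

(δτ/τ)² = (1·δR/R)² + (1·δC/C)²
  R term: (1×0.0778)² = 0.00605
  C term: (1×0.0531)² = 0.00282
Total = 0.00887. Share from R = 0.00605/0.00887 = 0.683.

68.3%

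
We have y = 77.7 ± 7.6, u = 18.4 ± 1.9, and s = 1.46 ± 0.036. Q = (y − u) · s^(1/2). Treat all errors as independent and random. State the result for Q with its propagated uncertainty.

Let w = y − u = 59.3. δw = √(δy² + δu²) = √(57.8 + 3.61) = 7.83, so δw/w = 0.132.
Q is then a monomial in w, s:
δQ/Q = √((δw/w)² + (½·δs/s)²) = √(0.0175 + 0.000152) = 0.133
Q = 71.7, so δQ = 0.133 × 71.7 = 9.51.

71.7 ± 9.51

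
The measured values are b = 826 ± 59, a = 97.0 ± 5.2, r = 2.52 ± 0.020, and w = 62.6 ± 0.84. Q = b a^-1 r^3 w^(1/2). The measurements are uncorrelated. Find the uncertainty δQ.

99.9

Each factor contributes (exponent × relative error)² to (δQ/Q)²:
  (1·δb/b)² = (1×0.0714)² = 0.00510;  (-1·δa/a)² = (-1×0.0536)² = 0.00287;  (3·δr/r)² = (3×0.00794)² = 0.000567;  (½·δw/w)² = (0.5×0.0134)² = 4.5e-05
δQ/Q = √(0.00859) = 0.0927
Q = 1080, so δQ = 0.0927 × 1080 = 99.9.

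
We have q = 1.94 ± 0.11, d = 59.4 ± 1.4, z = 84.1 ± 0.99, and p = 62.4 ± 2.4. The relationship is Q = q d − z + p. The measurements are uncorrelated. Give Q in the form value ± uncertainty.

93.5 ± 7.54

Let w = q·d = 115. δw/w = √((1·δq/q)² + (1·δd/d)²) = √(0.00322 + 0.000555) = 0.0614, so δw = 7.08.
Q = w − z + p: δQ = √(δw² + δz² + δp²) = √(50.1 + 0.980 + 5.76) = 7.54
Q = 93.5.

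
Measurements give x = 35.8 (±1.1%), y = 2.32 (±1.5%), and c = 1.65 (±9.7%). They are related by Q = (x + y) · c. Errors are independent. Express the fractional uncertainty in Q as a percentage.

Let u = x + y = 38.1. δu = √(δx² + δy²) = √(0.155 + 0.00121) = 0.395, so δu/u = 0.0104.
Q is then a monomial in u, c:
δQ/Q = √((δu/u)² + (1·δc/c)²) = √(0.000108 + 0.00941) = 0.0976

9.76%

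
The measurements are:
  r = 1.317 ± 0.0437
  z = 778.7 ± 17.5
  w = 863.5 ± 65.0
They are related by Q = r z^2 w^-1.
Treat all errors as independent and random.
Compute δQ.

Relative error in a monomial: (δQ/Q)² = Σ (nᵢ · δxᵢ/xᵢ)².
  (1·δr/r)² = (1×0.0332)² = 0.00110;  (2·δz/z)² = (2×0.0225)² = 0.00202;  (-1·δw/w)² = (-1×0.0753)² = 0.00567
δQ/Q = √(0.00879) = 0.0937
Q = 924.8, so δQ = 0.0937 × 924.8 = 86.7.

86.7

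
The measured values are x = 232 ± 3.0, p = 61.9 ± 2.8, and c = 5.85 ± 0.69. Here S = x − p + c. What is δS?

For a sum/difference, combine absolute errors in quadrature:
  (δx)² = 9.00;  (δp)² = 7.84;  (δc)² = 0.476
δS = √(17.3) = 4.16

4.16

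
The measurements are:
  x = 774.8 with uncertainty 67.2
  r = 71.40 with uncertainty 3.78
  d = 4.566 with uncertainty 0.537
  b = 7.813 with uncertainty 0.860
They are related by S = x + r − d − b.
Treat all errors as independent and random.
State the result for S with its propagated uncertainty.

For a sum/difference, combine absolute errors in quadrature:
  (δx)² = 4520;  (δr)² = 14.3;  (δd)² = 0.288;  (δb)² = 0.740
δS = √(4530) = 67.3
S = 833.8.

833.8 ± 67.3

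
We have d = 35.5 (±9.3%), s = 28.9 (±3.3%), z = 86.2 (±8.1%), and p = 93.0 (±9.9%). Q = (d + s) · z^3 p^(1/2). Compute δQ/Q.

Let u = d + s = 64.4. δu = √(δd² + δs²) = √(10.9 + 0.910) = 3.44, so δu/u = 0.0534.
Q is then a monomial in u, z, p:
δQ/Q = √((δu/u)² + (3·δz/z)² + (½·δp/p)²) = √(0.00285 + 0.0590 + 0.00245) = 0.254

0.254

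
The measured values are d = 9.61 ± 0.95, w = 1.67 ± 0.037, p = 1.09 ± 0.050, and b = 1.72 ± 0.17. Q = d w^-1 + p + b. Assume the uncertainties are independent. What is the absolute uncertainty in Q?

Let h = d·w^-1 = 5.75. δh/h = √((1·δd/d)² + (-1·δw/w)²) = √(0.00977 + 0.000491) = 0.101, so δh = 0.583.
Q = h + p + b: δQ = √(δh² + δp² + δb²) = √(0.340 + 0.00250 + 0.0289) = 0.609

0.609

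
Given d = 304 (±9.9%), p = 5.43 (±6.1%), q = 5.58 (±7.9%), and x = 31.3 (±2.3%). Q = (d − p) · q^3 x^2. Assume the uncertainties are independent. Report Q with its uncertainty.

Let u = d − p = 299. δu = √(δd² + δp²) = √(906 + 0.110) = 30.1, so δu/u = 0.101.
Q is then a monomial in u, q, x:
δQ/Q = √((δu/u)² + (3·δq/q)² + (2·δx/x)²) = √(0.0102 + 0.0562 + 0.00212) = 0.262
Q = 5.08e+07, so δQ = 0.262 × 5.08e+07 = 1.33e+07.

(5.08 ± 1.33) × 10^7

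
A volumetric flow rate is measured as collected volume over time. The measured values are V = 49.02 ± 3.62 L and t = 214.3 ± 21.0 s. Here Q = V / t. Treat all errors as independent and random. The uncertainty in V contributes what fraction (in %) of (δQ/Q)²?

36.2%

(δQ/Q)² = (1·δV/V)² + (-1·δt/t)²
  V term: (1×0.0738)² = 0.00545
  t term: (-1×0.0980)² = 0.00960
Total = 0.0151. Share from V = 0.00545/0.0151 = 0.362.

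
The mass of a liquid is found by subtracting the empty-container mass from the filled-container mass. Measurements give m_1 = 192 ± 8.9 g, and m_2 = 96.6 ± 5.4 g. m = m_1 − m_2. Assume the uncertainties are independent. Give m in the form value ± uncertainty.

For a sum/difference, combine absolute errors in quadrature:
  (δm_1)² = 79.2;  (δm_2)² = 29.2
δm = √(108) = 10.4 g
m = 95.4 g.

95.4 ± 10.4 g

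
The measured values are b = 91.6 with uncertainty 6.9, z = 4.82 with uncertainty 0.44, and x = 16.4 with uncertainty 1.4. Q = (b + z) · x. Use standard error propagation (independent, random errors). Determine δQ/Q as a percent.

Let u = b + z = 96.4. δu = √(δb² + δz²) = √(47.6 + 0.194) = 6.91, so δu/u = 0.0717.
Q is then a monomial in u, x:
δQ/Q = √((δu/u)² + (1·δx/x)²) = √(0.00514 + 0.00729) = 0.111

11.1%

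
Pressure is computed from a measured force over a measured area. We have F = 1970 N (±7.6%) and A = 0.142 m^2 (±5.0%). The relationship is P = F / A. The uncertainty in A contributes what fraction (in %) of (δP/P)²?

(δP/P)² = (1·δF/F)² + (-1·δA/A)²
  F term: (1×0.0760)² = 0.00578
  A term: (-1×0.0500)² = 0.00250
Total = 0.00828. Share from A = 0.00250/0.00828 = 0.302.

30.2%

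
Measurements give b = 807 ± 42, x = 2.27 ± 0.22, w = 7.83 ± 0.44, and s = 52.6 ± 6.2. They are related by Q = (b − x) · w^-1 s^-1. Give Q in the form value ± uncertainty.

Let u = b − x = 805. δu = √(δb² + δx²) = √(1760 + 0.0484) = 42.0, so δu/u = 0.0522.
Q is then a monomial in u, w, s:
δQ/Q = √((δu/u)² + (-1·δw/w)² + (-1·δs/s)²) = √(0.00272 + 0.00316 + 0.0139) = 0.141
Q = 1.95, so δQ = 0.141 × 1.95 = 0.275.

1.95 ± 0.275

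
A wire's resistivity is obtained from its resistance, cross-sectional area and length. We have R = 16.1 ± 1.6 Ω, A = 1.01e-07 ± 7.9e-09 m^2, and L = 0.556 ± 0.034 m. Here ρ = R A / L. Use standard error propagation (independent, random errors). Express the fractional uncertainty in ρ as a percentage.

14.0%

Relative error in a monomial: (δρ/ρ)² = Σ (nᵢ · δxᵢ/xᵢ)².
  (1·δR/R)² = (1×0.0994)² = 0.00988;  (1·δA/A)² = (1×0.0782)² = 0.00612;  (-1·δL/L)² = (-1×0.0612)² = 0.00374
δρ/ρ = √(0.0197) = 0.140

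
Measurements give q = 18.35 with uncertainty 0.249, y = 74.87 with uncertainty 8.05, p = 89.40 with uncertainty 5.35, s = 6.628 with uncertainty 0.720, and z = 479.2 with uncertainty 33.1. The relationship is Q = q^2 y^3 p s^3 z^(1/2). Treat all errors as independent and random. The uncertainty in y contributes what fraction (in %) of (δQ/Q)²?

48.2%

(δQ/Q)² = (2·δq/q)² + (3·δy/y)² + (1·δp/p)² + (3·δs/s)² + (½·δz/z)²
  q term: (2×0.0136)² = 0.000737
  y term: (3×0.108)² = 0.104
  p term: (1×0.0598)² = 0.00358
  s term: (3×0.109)² = 0.106
  z term: (0.5×0.0691)² = 0.00119
Total = 0.216. Share from y = 0.104/0.216 = 0.482.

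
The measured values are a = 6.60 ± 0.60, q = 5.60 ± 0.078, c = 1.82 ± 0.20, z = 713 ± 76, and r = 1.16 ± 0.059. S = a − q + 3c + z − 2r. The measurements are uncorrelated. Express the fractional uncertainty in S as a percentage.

10.6%

Absolute uncertainties add in quadrature for a linear combination:
  (δa)² = 0.360;  (δq)² = 0.00608;  (3·δc)² = 0.360;  (δz)² = 5780;  (2·δr)² = 0.0139
δS = √(5780) = 76.0
S = 717, so δS/S = 76.0/717 = 0.106.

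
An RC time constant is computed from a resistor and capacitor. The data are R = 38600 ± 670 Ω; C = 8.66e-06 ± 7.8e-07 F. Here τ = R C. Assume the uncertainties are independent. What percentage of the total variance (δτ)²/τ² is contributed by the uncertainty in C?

(δτ/τ)² = (1·δR/R)² + (1·δC/C)²
  R term: (1×0.0174)² = 0.000301
  C term: (1×0.0901)² = 0.00811
Total = 0.00841. Share from C = 0.00811/0.00841 = 0.964.

96.4%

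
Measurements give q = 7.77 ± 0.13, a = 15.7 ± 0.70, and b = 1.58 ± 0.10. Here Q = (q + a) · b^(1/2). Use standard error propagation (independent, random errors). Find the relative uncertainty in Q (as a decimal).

Let u = q + a = 23.5. δu = √(δq² + δa²) = √(0.0169 + 0.490) = 0.712, so δu/u = 0.0303.
Q is then a monomial in u, b:
δQ/Q = √((δu/u)² + (½·δb/b)²) = √(0.000920 + 0.00100) = 0.0438

0.0438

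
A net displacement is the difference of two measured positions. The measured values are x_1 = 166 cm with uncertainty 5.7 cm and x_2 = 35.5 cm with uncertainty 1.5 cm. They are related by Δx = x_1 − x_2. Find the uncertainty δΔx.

5.89 cm

For a sum/difference, combine absolute errors in quadrature:
  (δx_1)² = 32.5;  (δx_2)² = 2.25
δΔx = √(34.7) = 5.89 cm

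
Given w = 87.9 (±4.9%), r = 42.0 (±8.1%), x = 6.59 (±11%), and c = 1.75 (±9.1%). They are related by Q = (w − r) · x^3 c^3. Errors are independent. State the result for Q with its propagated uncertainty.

Let u = w − r = 45.9. δu = √(δw² + δr²) = √(18.6 + 11.6) = 5.49, so δu/u = 0.120.
Q is then a monomial in u, x, c:
δQ/Q = √((δu/u)² + (3·δx/x)² + (3·δc/c)²) = √(0.0143 + 0.109 + 0.0745) = 0.445
Q = 70400, so δQ = 0.445 × 70400 = 31300.

70400 ± 31300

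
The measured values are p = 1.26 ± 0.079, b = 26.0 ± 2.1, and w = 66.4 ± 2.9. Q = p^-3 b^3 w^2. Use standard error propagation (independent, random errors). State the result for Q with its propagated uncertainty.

(3.87 ± 1.24) × 10^7

For a monomial Q ∝ p^-3, b^3, w^2, fractional errors add in quadrature:
  (-3·δp/p)² = (-3×0.0627)² = 0.0354;  (3·δb/b)² = (3×0.0808)² = 0.0587;  (2·δw/w)² = (2×0.0437)² = 0.00763
δQ/Q = √(0.102) = 0.319
Q = 3.87e+07, so δQ = 0.319 × 3.87e+07 = 1.24e+07.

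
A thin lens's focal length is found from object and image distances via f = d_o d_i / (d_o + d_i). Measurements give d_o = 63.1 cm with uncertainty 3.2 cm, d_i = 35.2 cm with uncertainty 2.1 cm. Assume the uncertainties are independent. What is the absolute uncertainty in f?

∂f/∂d_o = (d_i/(d_o+d_i))² = 0.128;  ∂f/∂d_i = (d_o/(d_o+d_i))² = 0.412
δf = √((∂f/∂d_o · δd_o)² + (∂f/∂d_i · δd_i)²) = √(0.168 + 0.749) = 0.958 cm

0.958 cm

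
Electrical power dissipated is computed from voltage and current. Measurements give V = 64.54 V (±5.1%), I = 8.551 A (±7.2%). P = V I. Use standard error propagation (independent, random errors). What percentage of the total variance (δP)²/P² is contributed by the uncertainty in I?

66.6%

(δP/P)² = (1·δV/V)² + (1·δI/I)²
  V term: (1×0.0510)² = 0.00260
  I term: (1×0.0720)² = 0.00518
Total = 0.00779. Share from I = 0.00518/0.00779 = 0.666.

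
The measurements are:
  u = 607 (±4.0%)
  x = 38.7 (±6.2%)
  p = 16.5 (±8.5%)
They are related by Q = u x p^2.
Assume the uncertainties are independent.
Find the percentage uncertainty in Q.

18.5%

Products/powers → add relative errors in quadrature, weighted by exponent:
  (1·δu/u)² = (1×0.0400)² = 0.00160;  (1·δx/x)² = (1×0.0620)² = 0.00384;  (2·δp/p)² = (2×0.0850)² = 0.0289
δQ/Q = √(0.0343) = 0.185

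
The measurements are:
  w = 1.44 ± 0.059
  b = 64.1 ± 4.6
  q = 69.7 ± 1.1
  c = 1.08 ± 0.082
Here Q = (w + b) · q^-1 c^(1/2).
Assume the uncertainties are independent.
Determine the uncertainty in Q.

Let u = w + b = 65.5. δu = √(δw² + δb²) = √(0.00348 + 21.2) = 4.60, so δu/u = 0.0702.
Q is then a monomial in u, q, c:
δQ/Q = √((δu/u)² + (-1·δq/q)² + (½·δc/c)²) = √(0.00493 + 0.000249 + 0.00144) = 0.0813
Q = 0.977, so δQ = 0.0813 × 0.977 = 0.0795.

0.0795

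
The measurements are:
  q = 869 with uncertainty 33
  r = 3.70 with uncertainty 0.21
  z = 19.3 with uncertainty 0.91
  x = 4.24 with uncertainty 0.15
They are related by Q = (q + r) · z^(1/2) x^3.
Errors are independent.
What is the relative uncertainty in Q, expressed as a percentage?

11.5%

Let u = q + r = 873. δu = √(δq² + δr²) = √(1090 + 0.0441) = 33.0, so δu/u = 0.0378.
Q is then a monomial in u, z, x:
δQ/Q = √((δu/u)² + (½·δz/z)² + (3·δx/x)²) = √(0.00143 + 0.000556 + 0.0113) = 0.115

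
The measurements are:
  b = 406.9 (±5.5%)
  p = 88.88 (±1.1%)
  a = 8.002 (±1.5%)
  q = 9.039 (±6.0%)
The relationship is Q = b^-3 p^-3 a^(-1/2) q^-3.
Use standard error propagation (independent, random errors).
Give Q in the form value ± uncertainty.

For a monomial Q ∝ b^-3, p^-3, a^(-1/2), q^-3, fractional errors add in quadrature:
  (-3·δb/b)² = (-3×0.0550)² = 0.0272;  (-3·δp/p)² = (-3×0.0110)² = 0.00109;  (−½·δa/a)² = (-0.5×0.0150)² = 5.62e-05;  (-3·δq/q)² = (-3×0.0600)² = 0.0324
δQ/Q = √(0.0608) = 0.247
Q = 1.012e-17, so δQ = 0.247 × 1.012e-17 = 2.49e-18.

(1.012 ± 0.249) × 10^-17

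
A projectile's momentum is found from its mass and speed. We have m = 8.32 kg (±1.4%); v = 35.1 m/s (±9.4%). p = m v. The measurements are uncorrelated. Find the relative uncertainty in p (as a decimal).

p is a product of powers, so relative uncertainties combine in quadrature:
  (1·δm/m)² = (1×0.0140)² = 0.000196;  (1·δv/v)² = (1×0.0940)² = 0.00884
δp/p = √(0.00903) = 0.0950

0.0950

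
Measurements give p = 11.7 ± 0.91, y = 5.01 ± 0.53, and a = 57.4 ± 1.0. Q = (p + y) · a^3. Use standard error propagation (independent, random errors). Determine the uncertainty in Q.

Let u = p + y = 16.7. δu = √(δp² + δy²) = √(0.828 + 0.281) = 1.05, so δu/u = 0.0630.
Q is then a monomial in u, a:
δQ/Q = √((δu/u)² + (3·δa/a)²) = √(0.00397 + 0.00273) = 0.0819
Q = 3.16e+06, so δQ = 0.0819 × 3.16e+06 = 2.59e+05.

2.59e+05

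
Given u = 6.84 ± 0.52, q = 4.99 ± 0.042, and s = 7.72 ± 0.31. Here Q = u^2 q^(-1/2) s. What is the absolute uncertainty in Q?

Products/powers → add relative errors in quadrature, weighted by exponent:
  (2·δu/u)² = (2×0.0760)² = 0.0231;  (−½·δq/q)² = (-0.5×0.00842)² = 1.77e-05;  (1·δs/s)² = (1×0.0402)² = 0.00161
δQ/Q = √(0.0247) = 0.157
Q = 162, so δQ = 0.157 × 162 = 25.4.

25.4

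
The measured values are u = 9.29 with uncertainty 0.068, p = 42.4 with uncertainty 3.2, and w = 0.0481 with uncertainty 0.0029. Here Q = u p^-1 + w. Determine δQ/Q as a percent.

Let h = u·p^-1 = 0.219. δh/h = √((1·δu/u)² + (-1·δp/p)²) = √(5.36e-05 + 0.00570) = 0.0758, so δh = 0.0166.
Q = h + w: δQ = √(δh² + δw²) = √(0.000276 + 8.41e-06) = 0.0169
Q = 0.267, so δQ/Q = 0.0169/0.267 = 0.0631.

6.31%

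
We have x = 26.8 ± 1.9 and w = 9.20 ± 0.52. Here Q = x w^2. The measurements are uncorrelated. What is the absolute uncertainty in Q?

Products/powers → add relative errors in quadrature, weighted by exponent:
  (1·δx/x)² = (1×0.0709)² = 0.00503;  (2·δw/w)² = (2×0.0565)² = 0.0128
δQ/Q = √(0.0178) = 0.133
Q = 2270, so δQ = 0.133 × 2270 = 303.

303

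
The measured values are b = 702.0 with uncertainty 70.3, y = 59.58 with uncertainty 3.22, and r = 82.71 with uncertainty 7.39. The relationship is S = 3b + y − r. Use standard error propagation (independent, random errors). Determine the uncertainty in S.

211

S is a linear combination, so absolute uncertainties add in quadrature:
  (3·δb)² = 44500;  (δy)² = 10.4;  (δr)² = 54.6
δS = √(44500) = 211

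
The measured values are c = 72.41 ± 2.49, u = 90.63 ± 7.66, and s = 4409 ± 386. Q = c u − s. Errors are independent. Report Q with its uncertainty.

2154 ± 712

Let p = c·u = 6563. δp/p = √((1·δc/c)² + (1·δu/u)²) = √(0.00118 + 0.00714) = 0.0912, so δp = 599.
Q = p − s: δQ = √(δp² + δs²) = √(3.59e+05 + 1.49e+05) = 712
Q = 2154.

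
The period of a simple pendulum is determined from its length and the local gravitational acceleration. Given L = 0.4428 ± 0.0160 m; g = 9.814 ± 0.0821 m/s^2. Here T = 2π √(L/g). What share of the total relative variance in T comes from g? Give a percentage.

(δT/T)² = (½·δL/L)² + (−½·δg/g)²
  L term: (0.5×0.0361)² = 0.000326
  g term: (-0.5×0.00837)² = 1.75e-05
Total = 0.000344. Share from g = 1.75e-05/0.000344 = 0.0509.

5.09%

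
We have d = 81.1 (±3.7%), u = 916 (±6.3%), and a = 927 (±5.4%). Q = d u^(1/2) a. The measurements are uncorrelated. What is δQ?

1.65e+05

Q is a product of powers, so relative uncertainties combine in quadrature:
  (1·δd/d)² = (1×0.0370)² = 0.00137;  (½·δu/u)² = (0.5×0.0630)² = 0.000992;  (1·δa/a)² = (1×0.0540)² = 0.00292
δQ/Q = √(0.00528) = 0.0726
Q = 2.28e+06, so δQ = 0.0726 × 2.28e+06 = 1.65e+05.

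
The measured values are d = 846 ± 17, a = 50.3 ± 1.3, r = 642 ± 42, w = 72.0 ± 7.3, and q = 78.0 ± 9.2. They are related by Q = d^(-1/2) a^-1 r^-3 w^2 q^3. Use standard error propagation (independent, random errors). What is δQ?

Relative error in a monomial: (δQ/Q)² = Σ (nᵢ · δxᵢ/xᵢ)².
  (−½·δd/d)² = (-0.5×0.0201)² = 0.000101;  (-1·δa/a)² = (-1×0.0258)² = 0.000668;  (-3·δr/r)² = (-3×0.0654)² = 0.0385;  (2·δw/w)² = (2×0.101)² = 0.0411;  (3·δq/q)² = (3×0.118)² = 0.125
δQ/Q = √(0.206) = 0.453
Q = 0.00635, so δQ = 0.453 × 0.00635 = 0.00288.

0.00288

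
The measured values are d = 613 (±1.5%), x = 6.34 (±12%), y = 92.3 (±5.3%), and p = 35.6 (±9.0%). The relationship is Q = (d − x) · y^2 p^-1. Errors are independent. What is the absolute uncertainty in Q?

Let u = d − x = 607. δu = √(δd² + δx²) = √(84.5 + 0.579) = 9.23, so δu/u = 0.0152.
Q is then a monomial in u, y, p:
δQ/Q = √((δu/u)² + (2·δy/y)² + (-1·δp/p)²) = √(0.000231 + 0.0112 + 0.00810) = 0.140
Q = 1.45e+05, so δQ = 0.140 × 1.45e+05 = 20300.

20300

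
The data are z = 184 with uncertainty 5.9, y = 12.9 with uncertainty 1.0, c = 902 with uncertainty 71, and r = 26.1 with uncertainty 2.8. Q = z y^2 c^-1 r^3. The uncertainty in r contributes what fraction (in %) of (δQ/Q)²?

76.8%

(δQ/Q)² = (1·δz/z)² + (2·δy/y)² + (-1·δc/c)² + (3·δr/r)²
  z term: (1×0.0321)² = 0.00103
  y term: (2×0.0775)² = 0.0240
  c term: (-1×0.0787)² = 0.00620
  r term: (3×0.107)² = 0.104
Total = 0.135. Share from r = 0.104/0.135 = 0.768.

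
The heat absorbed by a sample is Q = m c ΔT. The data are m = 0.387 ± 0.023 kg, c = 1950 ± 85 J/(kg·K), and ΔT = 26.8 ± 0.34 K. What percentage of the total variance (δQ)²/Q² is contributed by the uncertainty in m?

63.2%

(δQ/Q)² = (1·δm/m)² + (1·δc/c)² + (1·δΔT/ΔT)²
  m term: (1×0.0594)² = 0.00353
  c term: (1×0.0436)² = 0.00190
  ΔT term: (1×0.0127)² = 0.000161
Total = 0.00559. Share from m = 0.00353/0.00559 = 0.632.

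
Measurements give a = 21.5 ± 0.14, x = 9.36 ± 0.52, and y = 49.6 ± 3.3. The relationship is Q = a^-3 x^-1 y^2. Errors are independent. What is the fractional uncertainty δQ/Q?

0.146

Relative error in a monomial: (δQ/Q)² = Σ (nᵢ · δxᵢ/xᵢ)².
  (-3·δa/a)² = (-3×0.00651)² = 0.000382;  (-1·δx/x)² = (-1×0.0556)² = 0.00309;  (2·δy/y)² = (2×0.0665)² = 0.0177
δQ/Q = √(0.0212) = 0.146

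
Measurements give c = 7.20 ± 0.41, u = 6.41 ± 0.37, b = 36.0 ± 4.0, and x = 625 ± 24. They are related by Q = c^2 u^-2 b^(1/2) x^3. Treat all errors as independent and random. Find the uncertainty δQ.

For a monomial Q ∝ c^2, u^-2, b^(1/2), x^3, fractional errors add in quadrature:
  (2·δc/c)² = (2×0.0569)² = 0.0130;  (-2·δu/u)² = (-2×0.0577)² = 0.0133;  (½·δb/b)² = (0.5×0.111)² = 0.00309;  (3·δx/x)² = (3×0.0384)² = 0.0133
δQ/Q = √(0.0427) = 0.207
Q = 1.85e+09, so δQ = 0.207 × 1.85e+09 = 3.82e+08.

3.82e+08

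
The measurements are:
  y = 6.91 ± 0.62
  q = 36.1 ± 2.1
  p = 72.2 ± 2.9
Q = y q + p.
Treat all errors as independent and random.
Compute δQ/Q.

0.0834

Let w = y·q = 249. δw/w = √((1·δy/y)² + (1·δq/q)²) = √(0.00805 + 0.00338) = 0.107, so δw = 26.7.
Q = w + p: δQ = √(δw² + δp²) = √(712 + 8.41) = 26.8
Q = 322, so δQ/Q = 26.8/322 = 0.0834.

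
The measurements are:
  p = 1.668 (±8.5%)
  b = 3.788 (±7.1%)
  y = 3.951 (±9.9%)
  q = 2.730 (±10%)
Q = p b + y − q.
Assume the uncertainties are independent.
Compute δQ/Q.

Let w = p·b = 6.318. δw/w = √((1·δp/p)² + (1·δb/b)²) = √(0.00723 + 0.00504) = 0.111, so δw = 0.700.
Q = w + y − q: δQ = √(δw² + δy² + δq²) = √(0.490 + 0.153 + 0.0745) = 0.847
Q = 7.539, so δQ/Q = 0.847/7.539 = 0.112.

0.112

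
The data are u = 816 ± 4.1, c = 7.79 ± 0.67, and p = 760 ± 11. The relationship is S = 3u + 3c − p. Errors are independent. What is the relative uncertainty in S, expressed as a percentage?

S is a linear combination, so absolute uncertainties add in quadrature:
  (3·δu)² = 151;  (3·δc)² = 4.04;  (δp)² = 121
δS = √(276) = 16.6
S = 1710, so δS/S = 16.6/1710 = 0.00971.

0.971%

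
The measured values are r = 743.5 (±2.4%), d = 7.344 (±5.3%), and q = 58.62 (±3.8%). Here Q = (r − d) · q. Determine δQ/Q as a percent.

4.51%

Let u = r − d = 736.2. δu = √(δr² + δd²) = √(318 + 0.152) = 17.8, so δu/u = 0.0242.
Q is then a monomial in u, q:
δQ/Q = √((δu/u)² + (1·δq/q)²) = √(0.000588 + 0.00144) = 0.0451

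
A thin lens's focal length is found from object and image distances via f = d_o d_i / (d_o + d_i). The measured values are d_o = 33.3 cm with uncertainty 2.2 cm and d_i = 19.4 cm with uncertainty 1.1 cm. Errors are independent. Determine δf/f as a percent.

4.33%

∂f/∂d_o = (d_i/(d_o+d_i))² = 0.136;  ∂f/∂d_i = (d_o/(d_o+d_i))² = 0.399
δf = √((∂f/∂d_o · δd_o)² + (∂f/∂d_i · δd_i)²) = √(0.0889 + 0.193) = 0.531 cm
f = 12.3 cm, so δf/f = 0.531/12.3 = 0.0433.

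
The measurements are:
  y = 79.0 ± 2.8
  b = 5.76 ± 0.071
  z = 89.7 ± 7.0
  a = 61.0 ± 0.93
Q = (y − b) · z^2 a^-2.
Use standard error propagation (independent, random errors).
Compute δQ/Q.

0.164

Let u = y − b = 73.2. δu = √(δy² + δb²) = √(7.84 + 0.00504) = 2.80, so δu/u = 0.0382.
Q is then a monomial in u, z, a:
δQ/Q = √((δu/u)² + (2·δz/z)² + (-2·δa/a)²) = √(0.00146 + 0.0244 + 0.000930) = 0.164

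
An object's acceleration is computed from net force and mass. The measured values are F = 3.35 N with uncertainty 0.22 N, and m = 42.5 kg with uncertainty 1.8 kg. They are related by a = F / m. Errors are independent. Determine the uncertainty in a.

0.00616 m/s^2

Relative error in a monomial: (δa/a)² = Σ (nᵢ · δxᵢ/xᵢ)².
  (1·δF/F)² = (1×0.0657)² = 0.00431;  (-1·δm/m)² = (-1×0.0424)² = 0.00179
δa/a = √(0.00611) = 0.0781
a = 0.0788 m/s^2, so δa = 0.0781 × 0.0788 = 0.00616 m/s^2.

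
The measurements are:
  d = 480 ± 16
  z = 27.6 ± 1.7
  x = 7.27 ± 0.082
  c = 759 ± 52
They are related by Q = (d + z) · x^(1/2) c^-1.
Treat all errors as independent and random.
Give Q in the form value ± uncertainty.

Let u = d + z = 508. δu = √(δd² + δz²) = √(256 + 2.89) = 16.1, so δu/u = 0.0317.
Q is then a monomial in u, x, c:
δQ/Q = √((δu/u)² + (½·δx/x)² + (-1·δc/c)²) = √(0.00100 + 3.18e-05 + 0.00469) = 0.0757
Q = 1.80, so δQ = 0.0757 × 1.80 = 0.137.

1.80 ± 0.137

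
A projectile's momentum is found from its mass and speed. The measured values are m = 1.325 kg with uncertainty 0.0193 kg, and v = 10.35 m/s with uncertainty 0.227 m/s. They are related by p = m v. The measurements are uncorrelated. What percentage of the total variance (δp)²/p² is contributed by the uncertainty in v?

(δp/p)² = (1·δm/m)² + (1·δv/v)²
  m term: (1×0.0146)² = 0.000212
  v term: (1×0.0219)² = 0.000481
Total = 0.000693. Share from v = 0.000481/0.000693 = 0.694.

69.4%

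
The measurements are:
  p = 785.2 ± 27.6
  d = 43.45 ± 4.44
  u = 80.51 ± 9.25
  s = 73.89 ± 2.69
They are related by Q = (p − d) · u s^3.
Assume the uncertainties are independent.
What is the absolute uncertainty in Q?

3.93e+09

Let w = p − d = 741.8. δw = √(δp² + δd²) = √(762 + 19.7) = 28.0, so δw/w = 0.0377.
Q is then a monomial in w, u, s:
δQ/Q = √((δw/w)² + (1·δu/u)² + (3·δs/s)²) = √(0.00142 + 0.0132 + 0.0119) = 0.163
Q = 2.409e+10, so δQ = 0.163 × 2.409e+10 = 3.93e+09.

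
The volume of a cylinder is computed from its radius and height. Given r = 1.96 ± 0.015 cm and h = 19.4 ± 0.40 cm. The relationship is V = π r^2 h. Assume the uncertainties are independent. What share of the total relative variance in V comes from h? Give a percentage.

64.5%

(δV/V)² = (2·δr/r)² + (1·δh/h)²
  r term: (2×0.00765)² = 0.000234
  h term: (1×0.0206)² = 0.000425
Total = 0.000659. Share from h = 0.000425/0.000659 = 0.645.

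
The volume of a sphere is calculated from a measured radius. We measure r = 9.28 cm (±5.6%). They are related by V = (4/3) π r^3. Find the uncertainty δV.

Since V is a product/quotient, work with relative uncertainties:
  (3·δr/r)² = (3×0.0560)² = 0.0282
δV/V = √(0.0282) = 0.168
V = 3350 cm^3, so δV = 0.168 × 3350 = 562 cm^3.

562 cm^3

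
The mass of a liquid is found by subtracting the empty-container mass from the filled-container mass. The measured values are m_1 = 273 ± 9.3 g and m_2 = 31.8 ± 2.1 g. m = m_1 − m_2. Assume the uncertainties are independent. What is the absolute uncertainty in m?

9.53 g

Absolute uncertainties add in quadrature for a linear combination:
  (δm_1)² = 86.5;  (δm_2)² = 4.41
δm = √(90.9) = 9.53 g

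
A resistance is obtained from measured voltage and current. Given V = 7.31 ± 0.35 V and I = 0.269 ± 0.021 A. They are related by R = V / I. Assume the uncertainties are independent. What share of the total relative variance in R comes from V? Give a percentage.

(δR/R)² = (1·δV/V)² + (-1·δI/I)²
  V term: (1×0.0479)² = 0.00229
  I term: (-1×0.0781)² = 0.00609
Total = 0.00839. Share from V = 0.00229/0.00839 = 0.273.

27.3%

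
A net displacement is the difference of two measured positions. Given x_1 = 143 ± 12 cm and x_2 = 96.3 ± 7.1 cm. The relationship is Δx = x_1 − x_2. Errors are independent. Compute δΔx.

Each term contributes (cᵢ δxᵢ)² to (δΔx)²:
  (δx_1)² = 144;  (δx_2)² = 50.4
δΔx = √(194) = 13.9 cm

13.9 cm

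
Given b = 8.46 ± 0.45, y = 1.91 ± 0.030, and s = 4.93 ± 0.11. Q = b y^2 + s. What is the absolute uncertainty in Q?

1.91

Let p = b·y^2 = 30.9. δp/p = √((1·δb/b)² + (2·δy/y)²) = √(0.00283 + 0.000987) = 0.0618, so δp = 1.91.
Q = p + s: δQ = √(δp² + δs²) = √(3.63 + 0.0121) = 1.91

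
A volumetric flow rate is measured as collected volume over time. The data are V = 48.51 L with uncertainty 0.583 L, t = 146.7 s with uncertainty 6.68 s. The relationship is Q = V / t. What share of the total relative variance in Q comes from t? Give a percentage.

(δQ/Q)² = (1·δV/V)² + (-1·δt/t)²
  V term: (1×0.0120)² = 0.000144
  t term: (-1×0.0455)² = 0.00207
Total = 0.00222. Share from t = 0.00207/0.00222 = 0.935.

93.5%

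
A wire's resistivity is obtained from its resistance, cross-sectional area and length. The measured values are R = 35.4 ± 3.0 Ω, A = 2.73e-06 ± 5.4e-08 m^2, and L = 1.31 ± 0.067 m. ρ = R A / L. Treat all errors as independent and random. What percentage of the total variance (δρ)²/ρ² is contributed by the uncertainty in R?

(δρ/ρ)² = (1·δR/R)² + (1·δA/A)² + (-1·δL/L)²
  R term: (1×0.0847)² = 0.00718
  A term: (1×0.0198)² = 0.000391
  L term: (-1×0.0511)² = 0.00262
Total = 0.0102. Share from R = 0.00718/0.0102 = 0.705.

70.5%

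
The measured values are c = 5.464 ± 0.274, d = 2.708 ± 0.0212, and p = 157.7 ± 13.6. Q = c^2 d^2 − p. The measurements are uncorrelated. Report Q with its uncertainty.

61.24 ± 26.1

Let w = c^2·d^2 = 218.9. δw/w = √((2·δc/c)² + (2·δd/d)²) = √(0.0101 + 0.000245) = 0.102, so δw = 22.2.
Q = w − p: δQ = √(δw² + δp²) = √(494 + 185) = 26.1
Q = 61.24.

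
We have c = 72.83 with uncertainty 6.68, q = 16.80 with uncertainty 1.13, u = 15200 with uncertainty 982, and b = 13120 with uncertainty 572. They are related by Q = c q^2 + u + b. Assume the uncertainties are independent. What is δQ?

Let p = c·q^2 = 20560. δp/p = √((1·δc/c)² + (2·δq/q)²) = √(0.00841 + 0.0181) = 0.163, so δp = 3350.
Q = p + u + b: δQ = √(δp² + δu² + δb²) = √(1.12e+07 + 9.64e+05 + 3.27e+05) = 3530

3530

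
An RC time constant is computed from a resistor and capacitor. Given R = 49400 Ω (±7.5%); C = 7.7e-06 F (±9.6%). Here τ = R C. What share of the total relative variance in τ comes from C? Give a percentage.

62.1%

(δτ/τ)² = (1·δR/R)² + (1·δC/C)²
  R term: (1×0.0750)² = 0.00562
  C term: (1×0.0960)² = 0.00922
Total = 0.0148. Share from C = 0.00922/0.0148 = 0.621.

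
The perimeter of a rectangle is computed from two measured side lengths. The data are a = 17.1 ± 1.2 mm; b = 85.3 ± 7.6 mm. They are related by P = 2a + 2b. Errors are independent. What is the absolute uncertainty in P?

For a sum/difference, combine absolute errors in quadrature:
  (2·δa)² = 5.76;  (2·δb)² = 231
δP = √(237) = 15.4 mm

15.4 mm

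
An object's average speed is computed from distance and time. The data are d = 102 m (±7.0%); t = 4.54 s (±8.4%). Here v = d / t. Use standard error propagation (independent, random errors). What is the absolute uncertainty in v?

2.46 m/s

Relative error in a monomial: (δv/v)² = Σ (nᵢ · δxᵢ/xᵢ)².
  (1·δd/d)² = (1×0.0700)² = 0.00490;  (-1·δt/t)² = (-1×0.0840)² = 0.00706
δv/v = √(0.0120) = 0.109
v = 22.5 m/s, so δv = 0.109 × 22.5 = 2.46 m/s.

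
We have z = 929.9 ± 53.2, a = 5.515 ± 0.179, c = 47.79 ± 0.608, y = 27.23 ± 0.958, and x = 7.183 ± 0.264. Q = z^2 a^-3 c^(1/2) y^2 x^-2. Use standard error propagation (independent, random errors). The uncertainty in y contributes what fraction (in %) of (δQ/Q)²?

15.0%

(δQ/Q)² = (2·δz/z)² + (-3·δa/a)² + (½·δc/c)² + (2·δy/y)² + (-2·δx/x)²
  z term: (2×0.0572)² = 0.0131
  a term: (-3×0.0325)² = 0.00948
  c term: (0.5×0.0127)² = 4.05e-05
  y term: (2×0.0352)² = 0.00495
  x term: (-2×0.0368)² = 0.00540
Total = 0.0330. Share from y = 0.00495/0.0330 = 0.150.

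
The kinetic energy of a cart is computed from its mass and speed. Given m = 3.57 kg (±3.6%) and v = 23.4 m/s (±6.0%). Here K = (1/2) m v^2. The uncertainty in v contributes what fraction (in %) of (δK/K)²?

(δK/K)² = (1·δm/m)² + (2·δv/v)²
  m term: (1×0.0360)² = 0.00130
  v term: (2×0.0600)² = 0.0144
Total = 0.0157. Share from v = 0.0144/0.0157 = 0.917.

91.7%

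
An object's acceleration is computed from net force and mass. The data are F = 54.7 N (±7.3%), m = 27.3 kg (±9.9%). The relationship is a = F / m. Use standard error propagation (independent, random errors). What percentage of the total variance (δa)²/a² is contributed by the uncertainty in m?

64.8%

(δa/a)² = (1·δF/F)² + (-1·δm/m)²
  F term: (1×0.0730)² = 0.00533
  m term: (-1×0.0990)² = 0.00980
Total = 0.0151. Share from m = 0.00980/0.0151 = 0.648.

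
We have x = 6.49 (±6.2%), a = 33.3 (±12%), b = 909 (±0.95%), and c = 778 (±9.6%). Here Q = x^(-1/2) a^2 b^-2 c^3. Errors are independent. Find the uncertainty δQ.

93400

Relative error in a monomial: (δQ/Q)² = Σ (nᵢ · δxᵢ/xᵢ)².
  (−½·δx/x)² = (-0.5×0.0620)² = 0.000961;  (2·δa/a)² = (2×0.120)² = 0.0576;  (-2·δb/b)² = (-2×0.00950)² = 0.000361;  (3·δc/c)² = (3×0.0960)² = 0.0829
δQ/Q = √(0.142) = 0.377
Q = 2.48e+05, so δQ = 0.377 × 2.48e+05 = 93400.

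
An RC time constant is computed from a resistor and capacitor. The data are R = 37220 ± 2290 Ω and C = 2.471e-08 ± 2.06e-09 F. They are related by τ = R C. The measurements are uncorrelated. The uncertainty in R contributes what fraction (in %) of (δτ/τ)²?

(δτ/τ)² = (1·δR/R)² + (1·δC/C)²
  R term: (1×0.0615)² = 0.00379
  C term: (1×0.0834)² = 0.00695
Total = 0.0107. Share from R = 0.00379/0.0107 = 0.353.

35.3%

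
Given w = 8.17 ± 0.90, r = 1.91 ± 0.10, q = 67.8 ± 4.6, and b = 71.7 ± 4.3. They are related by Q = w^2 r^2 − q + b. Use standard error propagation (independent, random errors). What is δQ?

59.7

Let p = w^2·r^2 = 244. δp/p = √((2·δw/w)² + (2·δr/r)²) = √(0.0485 + 0.0110) = 0.244, so δp = 59.4.
Q = p − q + b: δQ = √(δp² + δq² + δb²) = √(3530 + 21.2 + 18.5) = 59.7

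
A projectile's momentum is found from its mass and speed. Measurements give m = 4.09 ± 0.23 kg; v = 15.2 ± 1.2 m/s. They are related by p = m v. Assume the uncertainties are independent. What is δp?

Since p is a product/quotient, work with relative uncertainties:
  (1·δm/m)² = (1×0.0562)² = 0.00316;  (1·δv/v)² = (1×0.0789)² = 0.00623
δp/p = √(0.00940) = 0.0969
p = 62.2 kg·m/s, so δp = 0.0969 × 62.2 = 6.03 kg·m/s.

6.03 kg·m/s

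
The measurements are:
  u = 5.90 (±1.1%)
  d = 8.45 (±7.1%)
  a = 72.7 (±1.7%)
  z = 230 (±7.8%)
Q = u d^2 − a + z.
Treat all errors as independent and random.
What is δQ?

62.6

Let p = u·d^2 = 421. δp/p = √((1·δu/u)² + (2·δd/d)²) = √(0.000121 + 0.0202) = 0.142, so δp = 60.0.
Q = p − a + z: δQ = √(δp² + δa² + δz²) = √(3600 + 1.53 + 322) = 62.6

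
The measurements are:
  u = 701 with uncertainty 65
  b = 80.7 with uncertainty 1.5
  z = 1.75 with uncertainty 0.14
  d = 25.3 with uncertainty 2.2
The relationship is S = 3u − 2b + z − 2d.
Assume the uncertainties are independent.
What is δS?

195

Each term contributes (cᵢ δxᵢ)² to (δS)²:
  (3·δu)² = 38000;  (2·δb)² = 9.00;  (δz)² = 0.0196;  (2·δd)² = 19.4
δS = √(38100) = 195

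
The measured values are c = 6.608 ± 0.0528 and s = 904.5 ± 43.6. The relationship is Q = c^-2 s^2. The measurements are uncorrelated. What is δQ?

For a monomial Q ∝ c^-2, s^2, fractional errors add in quadrature:
  (-2·δc/c)² = (-2×0.00799)² = 0.000255;  (2·δs/s)² = (2×0.0482)² = 0.00929
δQ/Q = √(0.00955) = 0.0977
Q = 18740, so δQ = 0.0977 × 18740 = 1830.

1830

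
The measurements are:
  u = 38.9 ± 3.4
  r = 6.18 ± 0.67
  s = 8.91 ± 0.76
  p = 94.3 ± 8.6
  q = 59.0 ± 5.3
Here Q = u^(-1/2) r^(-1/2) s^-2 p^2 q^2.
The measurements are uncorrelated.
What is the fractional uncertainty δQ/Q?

Each factor contributes (exponent × relative error)² to (δQ/Q)²:
  (−½·δu/u)² = (-0.5×0.0874)² = 0.00191;  (−½·δr/r)² = (-0.5×0.108)² = 0.00294;  (-2·δs/s)² = (-2×0.0853)² = 0.0291;  (2·δp/p)² = (2×0.0912)² = 0.0333;  (2·δq/q)² = (2×0.0898)² = 0.0323
δQ/Q = √(0.0995) = 0.315

0.315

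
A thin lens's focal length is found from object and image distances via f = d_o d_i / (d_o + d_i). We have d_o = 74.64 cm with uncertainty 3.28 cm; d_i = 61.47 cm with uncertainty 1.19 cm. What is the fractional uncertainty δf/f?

∂f/∂d_o = (d_i/(d_o+d_i))² = 0.204;  ∂f/∂d_i = (d_o/(d_o+d_i))² = 0.301
δf = √((∂f/∂d_o · δd_o)² + (∂f/∂d_i · δd_i)²) = √(0.448 + 0.128) = 0.759 cm
f = 33.71 cm, so δf/f = 0.759/33.71 = 0.0225.

0.0225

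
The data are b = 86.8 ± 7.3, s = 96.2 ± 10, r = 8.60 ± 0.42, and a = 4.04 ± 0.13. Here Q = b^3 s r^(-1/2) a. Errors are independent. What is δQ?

Since Q is a product/quotient, work with relative uncertainties:
  (3·δb/b)² = (3×0.0841)² = 0.0637;  (1·δs/s)² = (1×0.104)² = 0.0108;  (−½·δr/r)² = (-0.5×0.0488)² = 0.000596;  (1·δa/a)² = (1×0.0322)² = 0.00104
δQ/Q = √(0.0761) = 0.276
Q = 8.67e+07, so δQ = 0.276 × 8.67e+07 = 2.39e+07.

2.39e+07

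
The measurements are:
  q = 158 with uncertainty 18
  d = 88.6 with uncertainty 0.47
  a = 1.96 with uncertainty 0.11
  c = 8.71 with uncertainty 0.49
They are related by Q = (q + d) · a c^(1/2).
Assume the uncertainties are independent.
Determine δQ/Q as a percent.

Let u = q + d = 247. δu = √(δq² + δd²) = √(324 + 0.221) = 18.0, so δu/u = 0.0730.
Q is then a monomial in u, a, c:
δQ/Q = √((δu/u)² + (1·δa/a)² + (½·δc/c)²) = √(0.00533 + 0.00315 + 0.000791) = 0.0963

9.63%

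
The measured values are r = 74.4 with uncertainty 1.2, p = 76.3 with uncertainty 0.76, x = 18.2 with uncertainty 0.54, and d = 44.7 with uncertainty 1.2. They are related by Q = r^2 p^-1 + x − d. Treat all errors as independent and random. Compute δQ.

Let w = r^2·p^-1 = 72.5. δw/w = √((2·δr/r)² + (-1·δp/p)²) = √(0.00104 + 9.92e-05) = 0.0338, so δw = 2.45.
Q = w + x − d: δQ = √(δw² + δx² + δd²) = √(6.00 + 0.292 + 1.44) = 2.78

2.78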